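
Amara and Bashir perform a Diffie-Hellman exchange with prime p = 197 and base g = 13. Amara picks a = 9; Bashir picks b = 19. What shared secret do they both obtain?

Bashir sends B = g^b mod p = 13^19 mod 197.
13^1 ≡ 13 (mod 197)
13^2 = (13^1)^2 ≡ 13^2 = 169 ≡ 169 (mod 197)
13^4 = (13^2)^2 ≡ 169^2 = 28561 ≡ 193 (mod 197)
13^8 = (13^4)^2 ≡ 193^2 = 37249 ≡ 16 (mod 197)
13^16 = (13^8)^2 ≡ 16^2 = 256 ≡ 59 (mod 197)
13^19 = 13^16 · 13^2 · 13^1 ≡ 59 · 169 · 13 ≡ 194 (mod 197).
So B = 194. Amara then computes K = B^a mod p = 194^9 mod 197.
194^1 ≡ 194 (mod 197)
194^2 = (194^1)^2 ≡ 194^2 = 37636 ≡ 9 (mod 197)
194^4 = (194^2)^2 ≡ 9^2 = 81 ≡ 81 (mod 197)
194^8 = (194^4)^2 ≡ 81^2 = 6561 ≡ 60 (mod 197)
194^9 = 194^8 · 194^1 ≡ 60 · 194 ≡ 17 (mod 197).

17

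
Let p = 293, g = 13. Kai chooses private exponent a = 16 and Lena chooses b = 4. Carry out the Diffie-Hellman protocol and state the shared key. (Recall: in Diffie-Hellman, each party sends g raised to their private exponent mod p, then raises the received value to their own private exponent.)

225

Lena sends B = g^b mod p = 13^4 mod 293.
13^1 ≡ 13 (mod 293)
13^2 = (13^1)^2 ≡ 13^2 = 169 ≡ 169 (mod 293)
13^4 = (13^2)^2 ≡ 169^2 = 28561 ≡ 140 (mod 293)
So B = 140. Kai then computes K = B^a mod p = 140^16 mod 293.
140^1 ≡ 140 (mod 293)
140^2 = (140^1)^2 ≡ 140^2 = 19600 ≡ 262 (mod 293)
140^4 = (140^2)^2 ≡ 262^2 = 68644 ≡ 82 (mod 293)
140^8 = (140^4)^2 ≡ 82^2 = 6724 ≡ 278 (mod 293)
140^16 = (140^8)^2 ≡ 278^2 = 77284 ≡ 225 (mod 293)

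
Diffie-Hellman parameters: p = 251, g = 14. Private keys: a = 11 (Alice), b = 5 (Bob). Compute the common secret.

235

Bob sends B = g^b mod p = 14^5 mod 251.
14^1 ≡ 14 (mod 251)
14^2 = (14^1)^2 ≡ 14^2 = 196 ≡ 196 (mod 251)
14^4 = (14^2)^2 ≡ 196^2 = 38416 ≡ 13 (mod 251)
14^5 = 14^4 · 14^1 ≡ 13 · 14 ≡ 182 (mod 251).
So B = 182. Alice then computes K = B^a mod p = 182^11 mod 251.
182^1 ≡ 182 (mod 251)
182^2 = (182^1)^2 ≡ 182^2 = 33124 ≡ 243 (mod 251)
182^4 = (182^2)^2 ≡ 243^2 = 59049 ≡ 64 (mod 251)
182^8 = (182^4)^2 ≡ 64^2 = 4096 ≡ 80 (mod 251)
182^11 = 182^8 · 182^2 · 182^1 ≡ 80 · 243 · 182 ≡ 235 (mod 251).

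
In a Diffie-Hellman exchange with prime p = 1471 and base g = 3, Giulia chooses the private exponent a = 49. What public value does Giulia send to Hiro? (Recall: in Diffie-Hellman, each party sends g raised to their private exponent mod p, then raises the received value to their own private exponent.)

252

Public value = 3^{49} \pmod{1471}.
3^1 ≡ 3 (mod 1471)
3^2 = (3^1)^2 ≡ 3^2 = 9 ≡ 9 (mod 1471)
3^4 = (3^2)^2 ≡ 9^2 = 81 ≡ 81 (mod 1471)
3^8 = (3^4)^2 ≡ 81^2 = 6561 ≡ 677 (mod 1471)
3^16 = (3^8)^2 ≡ 677^2 = 458329 ≡ 848 (mod 1471)
3^32 = (3^16)^2 ≡ 848^2 = 719104 ≡ 1256 (mod 1471)
3^49 = 3^32 · 3^16 · 3^1 ≡ 1256 · 848 · 3 ≡ 252 (mod 1471).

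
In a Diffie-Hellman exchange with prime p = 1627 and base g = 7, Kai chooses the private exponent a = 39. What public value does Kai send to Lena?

1306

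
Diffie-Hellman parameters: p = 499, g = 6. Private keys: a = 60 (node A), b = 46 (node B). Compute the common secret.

472

Node A sends A = g^a mod p = 6^60 mod 499.
6^1 ≡ 6 (mod 499)
6^2 = (6^1)^2 ≡ 6^2 = 36 ≡ 36 (mod 499)
6^4 = (6^2)^2 ≡ 36^2 = 1296 ≡ 298 (mod 499)
6^8 = (6^4)^2 ≡ 298^2 = 88804 ≡ 481 (mod 499)
6^16 = (6^8)^2 ≡ 481^2 = 231361 ≡ 324 (mod 499)
6^32 = (6^16)^2 ≡ 324^2 = 104976 ≡ 186 (mod 499)
6^60 = 6^32 · 6^16 · 6^8 · 6^4 ≡ 186 · 324 · 481 · 298 ≡ 96 (mod 499).
So A = 96. Node B then computes K = A^b mod p = 96^46 mod 499.
96^1 ≡ 96 (mod 499)
96^2 = (96^1)^2 ≡ 96^2 = 9216 ≡ 234 (mod 499)
96^4 = (96^2)^2 ≡ 234^2 = 54756 ≡ 365 (mod 499)
96^8 = (96^4)^2 ≡ 365^2 = 133225 ≡ 491 (mod 499)
96^16 = (96^8)^2 ≡ 491^2 = 241081 ≡ 64 (mod 499)
96^32 = (96^16)^2 ≡ 64^2 = 4096 ≡ 104 (mod 499)
96^46 = 96^32 · 96^8 · 96^4 · 96^2 ≡ 104 · 491 · 365 · 234 ≡ 472 (mod 499).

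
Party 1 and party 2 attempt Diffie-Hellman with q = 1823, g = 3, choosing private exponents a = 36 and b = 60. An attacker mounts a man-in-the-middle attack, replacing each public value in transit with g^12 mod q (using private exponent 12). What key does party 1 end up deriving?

333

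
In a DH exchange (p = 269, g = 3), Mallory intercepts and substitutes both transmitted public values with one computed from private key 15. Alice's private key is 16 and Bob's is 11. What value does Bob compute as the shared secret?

174

Bob receives Mallory's public value M = 3^15 mod 269 instead of the honest one.
3^1 ≡ 3 (mod 269)
3^2 = (3^1)^2 ≡ 3^2 = 9 ≡ 9 (mod 269)
3^4 = (3^2)^2 ≡ 9^2 = 81 ≡ 81 (mod 269)
3^8 = (3^4)^2 ≡ 81^2 = 6561 ≡ 105 (mod 269)
3^15 = 3^8 · 3^4 · 3^2 · 3^1 ≡ 105 · 81 · 9 · 3 ≡ 178 (mod 269).
So M = 178. Bob computes K = M^11 mod 269.
178^1 ≡ 178 (mod 269)
178^2 = (178^1)^2 ≡ 178^2 = 31684 ≡ 211 (mod 269)
178^4 = (178^2)^2 ≡ 211^2 = 44521 ≡ 136 (mod 269)
178^8 = (178^4)^2 ≡ 136^2 = 18496 ≡ 204 (mod 269)
178^11 = 178^8 · 178^2 · 178^1 ≡ 204 · 211 · 178 ≡ 174 (mod 269).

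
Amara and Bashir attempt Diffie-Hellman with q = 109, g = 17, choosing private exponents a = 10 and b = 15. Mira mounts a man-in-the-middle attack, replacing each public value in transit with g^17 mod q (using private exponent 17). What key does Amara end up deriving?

34

Amara receives Mira's public value M = 17^17 mod 109 instead of the honest one.
17^1 ≡ 17 (mod 109)
17^2 = (17^1)^2 ≡ 17^2 = 289 ≡ 71 (mod 109)
17^4 = (17^2)^2 ≡ 71^2 = 5041 ≡ 27 (mod 109)
17^8 = (17^4)^2 ≡ 27^2 = 729 ≡ 75 (mod 109)
17^16 = (17^8)^2 ≡ 75^2 = 5625 ≡ 66 (mod 109)
17^17 = 17^16 · 17^1 ≡ 66 · 17 ≡ 32 (mod 109).
So M = 32. Amara computes K = M^10 mod 109.
32^1 ≡ 32 (mod 109)
32^2 = (32^1)^2 ≡ 32^2 = 1024 ≡ 43 (mod 109)
32^4 = (32^2)^2 ≡ 43^2 = 1849 ≡ 105 (mod 109)
32^8 = (32^4)^2 ≡ 105^2 = 11025 ≡ 16 (mod 109)
32^10 = 32^8 · 32^2 ≡ 16 · 43 ≡ 34 (mod 109).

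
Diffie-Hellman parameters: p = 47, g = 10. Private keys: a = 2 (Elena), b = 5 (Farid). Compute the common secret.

Farid sends B = g^b mod p = 10^5 mod 47.
10^1 ≡ 10 (mod 47)
10^2 = (10^1)^2 ≡ 10^2 = 100 ≡ 6 (mod 47)
10^4 = (10^2)^2 ≡ 6^2 = 36 ≡ 36 (mod 47)
10^5 = 10^4 · 10^1 ≡ 36 · 10 ≡ 31 (mod 47).
So B = 31. Elena then computes K = B^a mod p = 31^2 mod 47.
31^1 ≡ 31 (mod 47)
31^2 = (31^1)^2 ≡ 31^2 = 961 ≡ 21 (mod 47)

21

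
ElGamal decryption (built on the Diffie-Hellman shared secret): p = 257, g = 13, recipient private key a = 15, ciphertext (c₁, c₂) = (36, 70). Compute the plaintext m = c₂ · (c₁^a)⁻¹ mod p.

200

Shared mask s = c₁^a mod p = 36^15 mod 257.
36^1 ≡ 36 (mod 257)
36^2 = (36^1)^2 ≡ 36^2 = 1296 ≡ 11 (mod 257)
36^4 = (36^2)^2 ≡ 11^2 = 121 ≡ 121 (mod 257)
36^8 = (36^4)^2 ≡ 121^2 = 14641 ≡ 249 (mod 257)
36^15 = 36^8 · 36^4 · 36^2 · 36^1 ≡ 249 · 121 · 11 · 36 ≡ 116 (mod 257).
So s = 116; s⁻¹ ≡ 113 (mod 257).
m = c₂ · s⁻¹ mod 257 = 70 · 113 mod 257 = 200.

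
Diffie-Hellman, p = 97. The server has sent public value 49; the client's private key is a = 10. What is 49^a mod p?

Shared key K = 49^10 mod 97.
49^1 ≡ 49 (mod 97)
49^2 = (49^1)^2 ≡ 49^2 = 2401 ≡ 73 (mod 97)
49^4 = (49^2)^2 ≡ 73^2 = 5329 ≡ 91 (mod 97)
49^8 = (49^4)^2 ≡ 91^2 = 8281 ≡ 36 (mod 97)
49^10 = 49^8 · 49^2 ≡ 36 · 73 ≡ 9 (mod 97).

9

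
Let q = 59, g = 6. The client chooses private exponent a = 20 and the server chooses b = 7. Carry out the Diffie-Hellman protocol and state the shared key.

5

The client sends A = g^a mod q = 6^20 mod 59.
6^1 ≡ 6 (mod 59)
6^2 = (6^1)^2 ≡ 6^2 = 36 ≡ 36 (mod 59)
6^4 = (6^2)^2 ≡ 36^2 = 1296 ≡ 57 (mod 59)
6^8 = (6^4)^2 ≡ 57^2 = 3249 ≡ 4 (mod 59)
6^16 = (6^8)^2 ≡ 4^2 = 16 ≡ 16 (mod 59)
6^20 = 6^16 · 6^4 ≡ 16 · 57 ≡ 27 (mod 59).
So A = 27. The server then computes K = A^b mod q = 27^7 mod 59.
27^1 ≡ 27 (mod 59)
27^2 = (27^1)^2 ≡ 27^2 = 729 ≡ 21 (mod 59)
27^4 = (27^2)^2 ≡ 21^2 = 441 ≡ 28 (mod 59)
27^7 = 27^4 · 27^2 · 27^1 ≡ 28 · 21 · 27 ≡ 5 (mod 59).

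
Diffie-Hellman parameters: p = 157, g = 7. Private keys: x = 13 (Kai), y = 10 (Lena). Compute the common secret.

156

Kai sends A = g^x mod p = 7^13 mod 157.
7^1 ≡ 7 (mod 157)
7^2 = (7^1)^2 ≡ 7^2 = 49 ≡ 49 (mod 157)
7^4 = (7^2)^2 ≡ 49^2 = 2401 ≡ 46 (mod 157)
7^8 = (7^4)^2 ≡ 46^2 = 2116 ≡ 75 (mod 157)
7^13 = 7^8 · 7^4 · 7^1 ≡ 75 · 46 · 7 ≡ 129 (mod 157).
So A = 129. Lena then computes K = A^y mod p = 129^10 mod 157.
129^1 ≡ 129 (mod 157)
129^2 = (129^1)^2 ≡ 129^2 = 16641 ≡ 156 (mod 157)
129^4 = (129^2)^2 ≡ 156^2 = 24336 ≡ 1 (mod 157)
129^8 = (129^4)^2 ≡ 1^2 = 1 ≡ 1 (mod 157)
129^10 = 129^8 · 129^2 ≡ 1 · 156 ≡ 156 (mod 157).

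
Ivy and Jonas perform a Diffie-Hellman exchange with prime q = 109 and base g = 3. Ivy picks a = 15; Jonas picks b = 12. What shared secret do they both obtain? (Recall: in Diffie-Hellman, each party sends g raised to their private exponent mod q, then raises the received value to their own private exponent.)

45

Jonas sends B = g^b mod q = 3^12 mod 109.
3^1 ≡ 3 (mod 109)
3^2 = (3^1)^2 ≡ 3^2 = 9 ≡ 9 (mod 109)
3^4 = (3^2)^2 ≡ 9^2 = 81 ≡ 81 (mod 109)
3^8 = (3^4)^2 ≡ 81^2 = 6561 ≡ 21 (mod 109)
3^12 = 3^8 · 3^4 ≡ 21 · 81 ≡ 66 (mod 109).
So B = 66. Ivy then computes K = B^a mod q = 66^15 mod 109.
66^1 ≡ 66 (mod 109)
66^2 = (66^1)^2 ≡ 66^2 = 4356 ≡ 105 (mod 109)
66^4 = (66^2)^2 ≡ 105^2 = 11025 ≡ 16 (mod 109)
66^8 = (66^4)^2 ≡ 16^2 = 256 ≡ 38 (mod 109)
66^15 = 66^8 · 66^4 · 66^2 · 66^1 ≡ 38 · 16 · 105 · 66 ≡ 45 (mod 109).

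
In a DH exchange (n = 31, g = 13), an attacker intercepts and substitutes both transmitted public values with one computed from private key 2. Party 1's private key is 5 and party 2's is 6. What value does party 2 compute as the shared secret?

8

Party 2 receives an attacker's public value M = 13^2 mod 31 instead of the honest one.
13^1 ≡ 13 (mod 31)
13^2 = (13^1)^2 ≡ 13^2 = 169 ≡ 14 (mod 31)
So M = 14. Party 2 computes K = M^6 mod 31.
14^1 ≡ 14 (mod 31)
14^2 = (14^1)^2 ≡ 14^2 = 196 ≡ 10 (mod 31)
14^4 = (14^2)^2 ≡ 10^2 = 100 ≡ 7 (mod 31)
14^6 = 14^4 · 14^2 ≡ 7 · 10 ≡ 8 (mod 31).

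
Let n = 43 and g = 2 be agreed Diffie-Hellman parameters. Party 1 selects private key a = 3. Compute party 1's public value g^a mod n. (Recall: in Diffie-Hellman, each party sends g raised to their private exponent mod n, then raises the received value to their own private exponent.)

Public value = 2^3 mod 43.
2^1 ≡ 2 (mod 43)
2^2 = (2^1)^2 ≡ 2^2 = 4 ≡ 4 (mod 43)
2^3 = 2^2 · 2^1 ≡ 4 · 2 ≡ 8 (mod 43).

8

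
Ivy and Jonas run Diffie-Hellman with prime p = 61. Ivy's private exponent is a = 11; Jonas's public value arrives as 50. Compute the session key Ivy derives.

Shared key K = 50^11 mod 61.
50^1 ≡ 50 (mod 61)
50^2 = (50^1)^2 ≡ 50^2 = 2500 ≡ 60 (mod 61)
50^4 = (50^2)^2 ≡ 60^2 = 3600 ≡ 1 (mod 61)
50^8 = (50^4)^2 ≡ 1^2 = 1 ≡ 1 (mod 61)
50^11 = 50^8 · 50^2 · 50^1 ≡ 1 · 60 · 50 ≡ 11 (mod 61).

11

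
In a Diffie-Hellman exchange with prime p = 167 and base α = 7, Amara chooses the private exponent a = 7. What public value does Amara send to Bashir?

Public value = 7^7 mod 167.
7^1 ≡ 7 (mod 167)
7^2 = (7^1)^2 ≡ 7^2 = 49 ≡ 49 (mod 167)
7^4 = (7^2)^2 ≡ 49^2 = 2401 ≡ 63 (mod 167)
7^7 = 7^4 · 7^2 · 7^1 ≡ 63 · 49 · 7 ≡ 66 (mod 167).

66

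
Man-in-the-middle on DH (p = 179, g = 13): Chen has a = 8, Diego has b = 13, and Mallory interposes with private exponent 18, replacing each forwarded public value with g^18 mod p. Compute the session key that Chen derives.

36

Chen receives Mallory's public value M = 13^18 mod 179 instead of the honest one.
13^1 ≡ 13 (mod 179)
13^2 = (13^1)^2 ≡ 13^2 = 169 ≡ 169 (mod 179)
13^4 = (13^2)^2 ≡ 169^2 = 28561 ≡ 100 (mod 179)
13^8 = (13^4)^2 ≡ 100^2 = 10000 ≡ 155 (mod 179)
13^16 = (13^8)^2 ≡ 155^2 = 24025 ≡ 39 (mod 179)
13^18 = 13^16 · 13^2 ≡ 39 · 169 ≡ 147 (mod 179).
So M = 147. Chen computes K = M^8 mod 179.
147^1 ≡ 147 (mod 179)
147^2 = (147^1)^2 ≡ 147^2 = 21609 ≡ 129 (mod 179)
147^4 = (147^2)^2 ≡ 129^2 = 16641 ≡ 173 (mod 179)
147^8 = (147^4)^2 ≡ 173^2 = 29929 ≡ 36 (mod 179)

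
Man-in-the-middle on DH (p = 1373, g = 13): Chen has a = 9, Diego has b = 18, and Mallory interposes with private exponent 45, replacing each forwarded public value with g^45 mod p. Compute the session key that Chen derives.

1017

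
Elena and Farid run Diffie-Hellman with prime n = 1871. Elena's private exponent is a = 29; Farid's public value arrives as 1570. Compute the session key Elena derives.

Shared key K = 1570^29 mod 1871.
1570^1 ≡ 1570 (mod 1871)
1570^2 = (1570^1)^2 ≡ 1570^2 = 2464900 ≡ 793 (mod 1871)
1570^4 = (1570^2)^2 ≡ 793^2 = 628849 ≡ 193 (mod 1871)
1570^8 = (1570^4)^2 ≡ 193^2 = 37249 ≡ 1700 (mod 1871)
1570^16 = (1570^8)^2 ≡ 1700^2 = 2890000 ≡ 1176 (mod 1871)
1570^29 = 1570^16 · 1570^8 · 1570^4 · 1570^1 ≡ 1176 · 1700 · 193 · 1570 ≡ 384 (mod 1871).

384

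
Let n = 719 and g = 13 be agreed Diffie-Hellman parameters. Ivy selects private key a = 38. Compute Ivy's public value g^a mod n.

111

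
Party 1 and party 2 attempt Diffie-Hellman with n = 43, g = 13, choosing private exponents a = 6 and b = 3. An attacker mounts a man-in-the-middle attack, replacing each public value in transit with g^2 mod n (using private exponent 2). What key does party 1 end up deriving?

Party 1 receives an attacker's public value M = 13^2 mod 43 instead of the honest one.
13^1 ≡ 13 (mod 43)
13^2 = (13^1)^2 ≡ 13^2 = 169 ≡ 40 (mod 43)
So M = 40. Party 1 computes K = M^6 mod 43.
40^1 ≡ 40 (mod 43)
40^2 = (40^1)^2 ≡ 40^2 = 1600 ≡ 9 (mod 43)
40^4 = (40^2)^2 ≡ 9^2 = 81 ≡ 38 (mod 43)
40^6 = 40^4 · 40^2 ≡ 38 · 9 ≡ 41 (mod 43).

41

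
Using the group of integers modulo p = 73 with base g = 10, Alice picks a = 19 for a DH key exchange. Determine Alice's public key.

51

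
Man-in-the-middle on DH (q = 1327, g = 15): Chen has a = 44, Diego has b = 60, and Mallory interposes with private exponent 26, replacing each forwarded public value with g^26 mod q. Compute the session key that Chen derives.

1156

Chen receives Mallory's public value M = 15^26 mod 1327 instead of the honest one.
15^1 ≡ 15 (mod 1327)
15^2 = (15^1)^2 ≡ 15^2 = 225 ≡ 225 (mod 1327)
15^4 = (15^2)^2 ≡ 225^2 = 50625 ≡ 199 (mod 1327)
15^8 = (15^4)^2 ≡ 199^2 = 39601 ≡ 1118 (mod 1327)
15^16 = (15^8)^2 ≡ 1118^2 = 1249924 ≡ 1217 (mod 1327)
15^26 = 15^16 · 15^8 · 15^2 ≡ 1217 · 1118 · 225 ≡ 104 (mod 1327).
So M = 104. Chen computes K = M^44 mod 1327.
104^1 ≡ 104 (mod 1327)
104^2 = (104^1)^2 ≡ 104^2 = 10816 ≡ 200 (mod 1327)
104^4 = (104^2)^2 ≡ 200^2 = 40000 ≡ 190 (mod 1327)
104^8 = (104^4)^2 ≡ 190^2 = 36100 ≡ 271 (mod 1327)
104^16 = (104^8)^2 ≡ 271^2 = 73441 ≡ 456 (mod 1327)
104^32 = (104^16)^2 ≡ 456^2 = 207936 ≡ 924 (mod 1327)
104^44 = 104^32 · 104^8 · 104^4 ≡ 924 · 271 · 190 ≡ 1156 (mod 1327).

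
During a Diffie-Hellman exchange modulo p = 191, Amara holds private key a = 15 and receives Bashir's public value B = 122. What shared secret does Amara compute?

Shared key K = 122^15 mod 191.
122^1 ≡ 122 (mod 191)
122^2 = (122^1)^2 ≡ 122^2 = 14884 ≡ 177 (mod 191)
122^4 = (122^2)^2 ≡ 177^2 = 31329 ≡ 5 (mod 191)
122^8 = (122^4)^2 ≡ 5^2 = 25 ≡ 25 (mod 191)
122^15 = 122^8 · 122^4 · 122^2 · 122^1 ≡ 25 · 5 · 177 · 122 ≡ 38 (mod 191).

38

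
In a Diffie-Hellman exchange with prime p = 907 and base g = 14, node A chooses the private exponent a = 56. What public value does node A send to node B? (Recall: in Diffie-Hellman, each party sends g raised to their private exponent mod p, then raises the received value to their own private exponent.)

19

Public value = 14^56 (mod 907).
14^1 ≡ 14 (mod 907)
14^2 = (14^1)^2 ≡ 14^2 = 196 ≡ 196 (mod 907)
14^4 = (14^2)^2 ≡ 196^2 = 38416 ≡ 322 (mod 907)
14^8 = (14^4)^2 ≡ 322^2 = 103684 ≡ 286 (mod 907)
14^16 = (14^8)^2 ≡ 286^2 = 81796 ≡ 166 (mod 907)
14^32 = (14^16)^2 ≡ 166^2 = 27556 ≡ 346 (mod 907)
14^56 = 14^32 · 14^16 · 14^8 ≡ 346 · 166 · 286 ≡ 19 (mod 907).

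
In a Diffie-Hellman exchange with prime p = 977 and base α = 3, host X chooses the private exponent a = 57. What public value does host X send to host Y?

466

Public value = 3^57 mod 977.
3^1 ≡ 3 (mod 977)
3^2 = (3^1)^2 ≡ 3^2 = 9 ≡ 9 (mod 977)
3^4 = (3^2)^2 ≡ 9^2 = 81 ≡ 81 (mod 977)
3^8 = (3^4)^2 ≡ 81^2 = 6561 ≡ 699 (mod 977)
3^16 = (3^8)^2 ≡ 699^2 = 488601 ≡ 101 (mod 977)
3^32 = (3^16)^2 ≡ 101^2 = 10201 ≡ 431 (mod 977)
3^57 = 3^32 · 3^16 · 3^8 · 3^1 ≡ 431 · 101 · 699 · 3 ≡ 466 (mod 977).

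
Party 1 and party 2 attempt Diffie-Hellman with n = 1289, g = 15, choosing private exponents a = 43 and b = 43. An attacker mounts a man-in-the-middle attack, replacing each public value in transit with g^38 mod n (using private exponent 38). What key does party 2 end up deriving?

160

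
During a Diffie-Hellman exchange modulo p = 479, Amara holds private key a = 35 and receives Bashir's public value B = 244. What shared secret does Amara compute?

436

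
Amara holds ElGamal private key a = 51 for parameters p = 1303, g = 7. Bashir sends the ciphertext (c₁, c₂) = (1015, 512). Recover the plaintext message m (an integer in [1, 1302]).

777

Shared mask s = c₁^a mod p = 1015^51 mod 1303.
1015^1 ≡ 1015 (mod 1303)
1015^2 = (1015^1)^2 ≡ 1015^2 = 1030225 ≡ 855 (mod 1303)
1015^4 = (1015^2)^2 ≡ 855^2 = 731025 ≡ 42 (mod 1303)
1015^8 = (1015^4)^2 ≡ 42^2 = 1764 ≡ 461 (mod 1303)
1015^16 = (1015^8)^2 ≡ 461^2 = 212521 ≡ 132 (mod 1303)
1015^32 = (1015^16)^2 ≡ 132^2 = 17424 ≡ 485 (mod 1303)
1015^51 = 1015^32 · 1015^16 · 1015^2 · 1015^1 ≡ 485 · 132 · 855 · 1015 ≡ 762 (mod 1303).
So s = 762; s⁻¹ ≡ 737 (mod 1303).
m = c₂ · s⁻¹ mod 1303 = 512 · 737 mod 1303 = 777.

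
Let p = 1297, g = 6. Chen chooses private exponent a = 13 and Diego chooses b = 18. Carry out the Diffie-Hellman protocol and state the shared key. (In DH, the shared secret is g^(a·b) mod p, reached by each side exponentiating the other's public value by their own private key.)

Diego sends B = g^b mod p = 6^18 mod 1297.
6^1 ≡ 6 (mod 1297)
6^2 = (6^1)^2 ≡ 6^2 = 36 ≡ 36 (mod 1297)
6^4 = (6^2)^2 ≡ 36^2 = 1296 ≡ 1296 (mod 1297)
6^8 = (6^4)^2 ≡ 1296^2 = 1679616 ≡ 1 (mod 1297)
6^16 = (6^8)^2 ≡ 1^2 = 1 ≡ 1 (mod 1297)
6^18 = 6^16 · 6^2 ≡ 1 · 36 ≡ 36 (mod 1297).
So B = 36. Chen then computes K = B^a mod p = 36^13 mod 1297.
36^1 ≡ 36 (mod 1297)
36^2 = (36^1)^2 ≡ 36^2 = 1296 ≡ 1296 (mod 1297)
36^4 = (36^2)^2 ≡ 1296^2 = 1679616 ≡ 1 (mod 1297)
36^8 = (36^4)^2 ≡ 1^2 = 1 ≡ 1 (mod 1297)
36^13 = 36^8 · 36^4 · 36^1 ≡ 1 · 1 · 36 ≡ 36 (mod 1297).

36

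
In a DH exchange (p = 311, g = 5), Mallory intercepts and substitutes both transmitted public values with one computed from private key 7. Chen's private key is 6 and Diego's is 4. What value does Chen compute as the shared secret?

Chen receives Mallory's public value M = 5^7 mod 311 instead of the honest one.
5^1 ≡ 5 (mod 311)
5^2 = (5^1)^2 ≡ 5^2 = 25 ≡ 25 (mod 311)
5^4 = (5^2)^2 ≡ 25^2 = 625 ≡ 3 (mod 311)
5^7 = 5^4 · 5^2 · 5^1 ≡ 3 · 25 · 5 ≡ 64 (mod 311).
So M = 64. Chen computes K = M^6 mod 311.
64^1 ≡ 64 (mod 311)
64^2 = (64^1)^2 ≡ 64^2 = 4096 ≡ 53 (mod 311)
64^4 = (64^2)^2 ≡ 53^2 = 2809 ≡ 10 (mod 311)
64^6 = 64^4 · 64^2 ≡ 10 · 53 ≡ 219 (mod 311).

219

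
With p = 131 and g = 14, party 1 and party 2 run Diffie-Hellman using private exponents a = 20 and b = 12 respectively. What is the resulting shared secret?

Party 2 sends B = g^b mod p = 14^12 mod 131.
14^1 ≡ 14 (mod 131)
14^2 = (14^1)^2 ≡ 14^2 = 196 ≡ 65 (mod 131)
14^4 = (14^2)^2 ≡ 65^2 = 4225 ≡ 33 (mod 131)
14^8 = (14^4)^2 ≡ 33^2 = 1089 ≡ 41 (mod 131)
14^12 = 14^8 · 14^4 ≡ 41 · 33 ≡ 43 (mod 131).
So B = 43. Party 1 then computes K = B^a mod p = 43^20 mod 131.
43^1 ≡ 43 (mod 131)
43^2 = (43^1)^2 ≡ 43^2 = 1849 ≡ 15 (mod 131)
43^4 = (43^2)^2 ≡ 15^2 = 225 ≡ 94 (mod 131)
43^8 = (43^4)^2 ≡ 94^2 = 8836 ≡ 59 (mod 131)
43^16 = (43^8)^2 ≡ 59^2 = 3481 ≡ 75 (mod 131)
43^20 = 43^16 · 43^4 ≡ 75 · 94 ≡ 107 (mod 131).

107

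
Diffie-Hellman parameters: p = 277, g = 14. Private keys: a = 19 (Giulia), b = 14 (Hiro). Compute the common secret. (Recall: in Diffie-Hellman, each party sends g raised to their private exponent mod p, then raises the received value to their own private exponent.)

Giulia sends A = g^a mod p = 14^19 mod 277.
14^1 ≡ 14 (mod 277)
14^2 = (14^1)^2 ≡ 14^2 = 196 ≡ 196 (mod 277)
14^4 = (14^2)^2 ≡ 196^2 = 38416 ≡ 190 (mod 277)
14^8 = (14^4)^2 ≡ 190^2 = 36100 ≡ 90 (mod 277)
14^16 = (14^8)^2 ≡ 90^2 = 8100 ≡ 67 (mod 277)
14^19 = 14^16 · 14^2 · 14^1 ≡ 67 · 196 · 14 ≡ 197 (mod 277).
So A = 197. Hiro then computes K = A^b mod p = 197^14 mod 277.
197^1 ≡ 197 (mod 277)
197^2 = (197^1)^2 ≡ 197^2 = 38809 ≡ 29 (mod 277)
197^4 = (197^2)^2 ≡ 29^2 = 841 ≡ 10 (mod 277)
197^8 = (197^4)^2 ≡ 10^2 = 100 ≡ 100 (mod 277)
197^14 = 197^8 · 197^4 · 197^2 ≡ 100 · 10 · 29 ≡ 192 (mod 277).

192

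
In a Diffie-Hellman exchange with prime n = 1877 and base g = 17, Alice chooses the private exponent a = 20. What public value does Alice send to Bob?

1478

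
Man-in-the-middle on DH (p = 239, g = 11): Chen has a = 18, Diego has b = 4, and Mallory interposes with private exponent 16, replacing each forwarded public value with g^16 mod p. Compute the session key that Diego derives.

170

Diego receives Mallory's public value M = 11^16 mod 239 instead of the honest one.
11^1 ≡ 11 (mod 239)
11^2 = (11^1)^2 ≡ 11^2 = 121 ≡ 121 (mod 239)
11^4 = (11^2)^2 ≡ 121^2 = 14641 ≡ 62 (mod 239)
11^8 = (11^4)^2 ≡ 62^2 = 3844 ≡ 20 (mod 239)
11^16 = (11^8)^2 ≡ 20^2 = 400 ≡ 161 (mod 239)
So M = 161. Diego computes K = M^4 mod 239.
161^1 ≡ 161 (mod 239)
161^2 = (161^1)^2 ≡ 161^2 = 25921 ≡ 109 (mod 239)
161^4 = (161^2)^2 ≡ 109^2 = 11881 ≡ 170 (mod 239)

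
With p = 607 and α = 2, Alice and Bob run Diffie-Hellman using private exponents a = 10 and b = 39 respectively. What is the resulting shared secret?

565

Alice sends A = α^a mod p = 2^10 mod 607.
2^1 ≡ 2 (mod 607)
2^2 = (2^1)^2 ≡ 2^2 = 4 ≡ 4 (mod 607)
2^4 = (2^2)^2 ≡ 4^2 = 16 ≡ 16 (mod 607)
2^8 = (2^4)^2 ≡ 16^2 = 256 ≡ 256 (mod 607)
2^10 = 2^8 · 2^2 ≡ 256 · 4 ≡ 417 (mod 607).
So A = 417. Bob then computes K = A^b mod p = 417^39 mod 607.
417^1 ≡ 417 (mod 607)
417^2 = (417^1)^2 ≡ 417^2 = 173889 ≡ 287 (mod 607)
417^4 = (417^2)^2 ≡ 287^2 = 82369 ≡ 424 (mod 607)
417^8 = (417^4)^2 ≡ 424^2 = 179776 ≡ 104 (mod 607)
417^16 = (417^8)^2 ≡ 104^2 = 10816 ≡ 497 (mod 607)
417^32 = (417^16)^2 ≡ 497^2 = 247009 ≡ 567 (mod 607)
417^39 = 417^32 · 417^4 · 417^2 · 417^1 ≡ 567 · 424 · 287 · 417 ≡ 565 (mod 607).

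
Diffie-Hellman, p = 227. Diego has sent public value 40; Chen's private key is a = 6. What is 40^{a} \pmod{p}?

Shared key K = 40^6 mod 227.
40^1 ≡ 40 (mod 227)
40^2 = (40^1)^2 ≡ 40^2 = 1600 ≡ 11 (mod 227)
40^4 = (40^2)^2 ≡ 11^2 = 121 ≡ 121 (mod 227)
40^6 = 40^4 · 40^2 ≡ 121 · 11 ≡ 196 (mod 227).

196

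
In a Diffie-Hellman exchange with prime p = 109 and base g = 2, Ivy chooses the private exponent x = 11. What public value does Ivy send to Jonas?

86

Public value = 2^11 (mod 109).
2^1 ≡ 2 (mod 109)
2^2 = (2^1)^2 ≡ 2^2 = 4 ≡ 4 (mod 109)
2^4 = (2^2)^2 ≡ 4^2 = 16 ≡ 16 (mod 109)
2^8 = (2^4)^2 ≡ 16^2 = 256 ≡ 38 (mod 109)
2^11 = 2^8 · 2^2 · 2^1 ≡ 38 · 4 · 2 ≡ 86 (mod 109).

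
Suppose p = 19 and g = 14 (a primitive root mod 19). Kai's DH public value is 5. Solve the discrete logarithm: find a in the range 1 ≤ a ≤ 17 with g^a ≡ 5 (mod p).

Try successive powers of 14 modulo 19:
14^1 ≡ 14
14^2 ≡ 6
14^3 ≡ 8
14^4 ≡ 17
14^5 ≡ 10
14^6 ≡ 7
14^7 ≡ 3
14^8 ≡ 4
14^9 ≡ 18
14^10 ≡ 5
Found: a = 10.

10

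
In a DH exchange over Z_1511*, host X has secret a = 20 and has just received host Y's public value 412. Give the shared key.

Shared key K = 412^20 mod 1511.
412^1 ≡ 412 (mod 1511)
412^2 = (412^1)^2 ≡ 412^2 = 169744 ≡ 512 (mod 1511)
412^4 = (412^2)^2 ≡ 512^2 = 262144 ≡ 741 (mod 1511)
412^8 = (412^4)^2 ≡ 741^2 = 549081 ≡ 588 (mod 1511)
412^16 = (412^8)^2 ≡ 588^2 = 345744 ≡ 1236 (mod 1511)
412^20 = 412^16 · 412^4 ≡ 1236 · 741 ≡ 210 (mod 1511).

210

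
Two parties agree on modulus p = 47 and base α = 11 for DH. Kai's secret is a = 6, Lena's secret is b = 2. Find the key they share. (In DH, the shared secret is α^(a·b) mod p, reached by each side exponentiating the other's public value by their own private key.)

6

Kai sends A = α^a mod p = 11^6 mod 47.
11^1 ≡ 11 (mod 47)
11^2 = (11^1)^2 ≡ 11^2 = 121 ≡ 27 (mod 47)
11^4 = (11^2)^2 ≡ 27^2 = 729 ≡ 24 (mod 47)
11^6 = 11^4 · 11^2 ≡ 24 · 27 ≡ 37 (mod 47).
So A = 37. Lena then computes K = A^b mod p = 37^2 mod 47.
37^1 ≡ 37 (mod 47)
37^2 = (37^1)^2 ≡ 37^2 = 1369 ≡ 6 (mod 47)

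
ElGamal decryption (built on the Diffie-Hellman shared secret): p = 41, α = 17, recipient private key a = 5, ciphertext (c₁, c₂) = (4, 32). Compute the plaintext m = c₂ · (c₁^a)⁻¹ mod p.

Shared mask s = c₁^a mod p = 4^5 mod 41.
4^1 ≡ 4 (mod 41)
4^2 = (4^1)^2 ≡ 4^2 = 16 ≡ 16 (mod 41)
4^4 = (4^2)^2 ≡ 16^2 = 256 ≡ 10 (mod 41)
4^5 = 4^4 · 4^1 ≡ 10 · 4 ≡ 40 (mod 41).
So s = 40; s⁻¹ ≡ 40 (mod 41).
m = c₂ · s⁻¹ mod 41 = 32 · 40 mod 41 = 9.

9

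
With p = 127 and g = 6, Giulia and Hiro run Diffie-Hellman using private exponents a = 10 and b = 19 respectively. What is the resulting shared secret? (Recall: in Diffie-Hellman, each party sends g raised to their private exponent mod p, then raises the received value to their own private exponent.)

Hiro sends B = g^b mod p = 6^19 mod 127.
6^1 ≡ 6 (mod 127)
6^2 = (6^1)^2 ≡ 6^2 = 36 ≡ 36 (mod 127)
6^4 = (6^2)^2 ≡ 36^2 = 1296 ≡ 26 (mod 127)
6^8 = (6^4)^2 ≡ 26^2 = 676 ≡ 41 (mod 127)
6^16 = (6^8)^2 ≡ 41^2 = 1681 ≡ 30 (mod 127)
6^19 = 6^16 · 6^2 · 6^1 ≡ 30 · 36 · 6 ≡ 3 (mod 127).
So B = 3. Giulia then computes K = B^a mod p = 3^10 mod 127.
3^1 ≡ 3 (mod 127)
3^2 = (3^1)^2 ≡ 3^2 = 9 ≡ 9 (mod 127)
3^4 = (3^2)^2 ≡ 9^2 = 81 ≡ 81 (mod 127)
3^8 = (3^4)^2 ≡ 81^2 = 6561 ≡ 84 (mod 127)
3^10 = 3^8 · 3^2 ≡ 84 · 9 ≡ 121 (mod 127).

121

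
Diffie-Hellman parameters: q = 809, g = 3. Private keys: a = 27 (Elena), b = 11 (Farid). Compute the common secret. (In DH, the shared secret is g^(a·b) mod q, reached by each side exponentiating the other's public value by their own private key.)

Farid sends B = g^b mod q = 3^11 mod 809.
3^1 ≡ 3 (mod 809)
3^2 = (3^1)^2 ≡ 3^2 = 9 ≡ 9 (mod 809)
3^4 = (3^2)^2 ≡ 9^2 = 81 ≡ 81 (mod 809)
3^8 = (3^4)^2 ≡ 81^2 = 6561 ≡ 89 (mod 809)
3^11 = 3^8 · 3^2 · 3^1 ≡ 89 · 9 · 3 ≡ 785 (mod 809).
So B = 785. Elena then computes K = B^a mod q = 785^27 mod 809.
785^1 ≡ 785 (mod 809)
785^2 = (785^1)^2 ≡ 785^2 = 616225 ≡ 576 (mod 809)
785^4 = (785^2)^2 ≡ 576^2 = 331776 ≡ 86 (mod 809)
785^8 = (785^4)^2 ≡ 86^2 = 7396 ≡ 115 (mod 809)
785^16 = (785^8)^2 ≡ 115^2 = 13225 ≡ 281 (mod 809)
785^27 = 785^16 · 785^8 · 785^2 · 785^1 ≡ 281 · 115 · 576 · 785 ≡ 768 (mod 809).

768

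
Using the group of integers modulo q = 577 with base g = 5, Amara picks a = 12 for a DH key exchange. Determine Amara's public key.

Public value = 5^12 (mod 577).
5^1 ≡ 5 (mod 577)
5^2 = (5^1)^2 ≡ 5^2 = 25 ≡ 25 (mod 577)
5^4 = (5^2)^2 ≡ 25^2 = 625 ≡ 48 (mod 577)
5^8 = (5^4)^2 ≡ 48^2 = 2304 ≡ 573 (mod 577)
5^12 = 5^8 · 5^4 ≡ 573 · 48 ≡ 385 (mod 577).

385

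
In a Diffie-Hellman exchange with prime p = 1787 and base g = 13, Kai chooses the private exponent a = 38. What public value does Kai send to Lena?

Public value = 13^38 (mod 1787).
13^1 ≡ 13 (mod 1787)
13^2 = (13^1)^2 ≡ 13^2 = 169 ≡ 169 (mod 1787)
13^4 = (13^2)^2 ≡ 169^2 = 28561 ≡ 1756 (mod 1787)
13^8 = (13^4)^2 ≡ 1756^2 = 3083536 ≡ 961 (mod 1787)
13^16 = (13^8)^2 ≡ 961^2 = 923521 ≡ 1429 (mod 1787)
13^32 = (13^16)^2 ≡ 1429^2 = 2042041 ≡ 1287 (mod 1787)
13^38 = 13^32 · 13^4 · 13^2 ≡ 1287 · 1756 · 169 ≡ 1545 (mod 1787).

1545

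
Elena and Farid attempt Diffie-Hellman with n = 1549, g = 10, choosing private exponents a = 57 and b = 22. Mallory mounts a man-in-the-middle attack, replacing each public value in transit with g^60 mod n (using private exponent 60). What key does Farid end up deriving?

255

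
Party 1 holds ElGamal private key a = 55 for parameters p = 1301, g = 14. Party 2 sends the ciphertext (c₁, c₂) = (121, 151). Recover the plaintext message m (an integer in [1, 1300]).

Shared mask s = c₁^a mod p = 121^55 mod 1301.
121^1 ≡ 121 (mod 1301)
121^2 = (121^1)^2 ≡ 121^2 = 14641 ≡ 330 (mod 1301)
121^4 = (121^2)^2 ≡ 330^2 = 108900 ≡ 917 (mod 1301)
121^8 = (121^4)^2 ≡ 917^2 = 840889 ≡ 443 (mod 1301)
121^16 = (121^8)^2 ≡ 443^2 = 196249 ≡ 1099 (mod 1301)
121^32 = (121^16)^2 ≡ 1099^2 = 1207801 ≡ 473 (mod 1301)
121^55 = 121^32 · 121^16 · 121^4 · 121^2 · 121^1 ≡ 473 · 1099 · 917 · 330 · 121 ≡ 988 (mod 1301).
So s = 988; s⁻¹ ≡ 478 (mod 1301).
m = c₂ · s⁻¹ mod 1301 = 151 · 478 mod 1301 = 623.

623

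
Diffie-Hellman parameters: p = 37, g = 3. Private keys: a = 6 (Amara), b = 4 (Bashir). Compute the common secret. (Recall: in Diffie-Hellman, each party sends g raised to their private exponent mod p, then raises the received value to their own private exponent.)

Bashir sends B = g^b mod p = 3^4 mod 37.
3^1 ≡ 3 (mod 37)
3^2 = (3^1)^2 ≡ 3^2 = 9 ≡ 9 (mod 37)
3^4 = (3^2)^2 ≡ 9^2 = 81 ≡ 7 (mod 37)
So B = 7. Amara then computes K = B^a mod p = 7^6 mod 37.
7^1 ≡ 7 (mod 37)
7^2 = (7^1)^2 ≡ 7^2 = 49 ≡ 12 (mod 37)
7^4 = (7^2)^2 ≡ 12^2 = 144 ≡ 33 (mod 37)
7^6 = 7^4 · 7^2 ≡ 33 · 12 ≡ 26 (mod 37).

26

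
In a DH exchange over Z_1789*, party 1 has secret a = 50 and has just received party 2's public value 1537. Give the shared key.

114

Shared key K = 1537^50 mod 1789.
1537^1 ≡ 1537 (mod 1789)
1537^2 = (1537^1)^2 ≡ 1537^2 = 2362369 ≡ 889 (mod 1789)
1537^4 = (1537^2)^2 ≡ 889^2 = 790321 ≡ 1372 (mod 1789)
1537^8 = (1537^4)^2 ≡ 1372^2 = 1882384 ≡ 356 (mod 1789)
1537^16 = (1537^8)^2 ≡ 356^2 = 126736 ≡ 1506 (mod 1789)
1537^32 = (1537^16)^2 ≡ 1506^2 = 2268036 ≡ 1373 (mod 1789)
1537^50 = 1537^32 · 1537^16 · 1537^2 ≡ 1373 · 1506 · 889 ≡ 114 (mod 1789).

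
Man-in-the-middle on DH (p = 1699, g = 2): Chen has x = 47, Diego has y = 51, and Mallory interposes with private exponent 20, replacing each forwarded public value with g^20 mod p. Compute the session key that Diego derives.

92

Diego receives Mallory's public value M = 2^20 mod 1699 instead of the honest one.
2^1 ≡ 2 (mod 1699)
2^2 = (2^1)^2 ≡ 2^2 = 4 ≡ 4 (mod 1699)
2^4 = (2^2)^2 ≡ 4^2 = 16 ≡ 16 (mod 1699)
2^8 = (2^4)^2 ≡ 16^2 = 256 ≡ 256 (mod 1699)
2^16 = (2^8)^2 ≡ 256^2 = 65536 ≡ 974 (mod 1699)
2^20 = 2^16 · 2^4 ≡ 974 · 16 ≡ 293 (mod 1699).
So M = 293. Diego computes K = M^51 mod 1699.
293^1 ≡ 293 (mod 1699)
293^2 = (293^1)^2 ≡ 293^2 = 85849 ≡ 899 (mod 1699)
293^4 = (293^2)^2 ≡ 899^2 = 808201 ≡ 1176 (mod 1699)
293^8 = (293^4)^2 ≡ 1176^2 = 1382976 ≡ 1689 (mod 1699)
293^16 = (293^8)^2 ≡ 1689^2 = 2852721 ≡ 100 (mod 1699)
293^32 = (293^16)^2 ≡ 100^2 = 10000 ≡ 1505 (mod 1699)
293^51 = 293^32 · 293^16 · 293^2 · 293^1 ≡ 1505 · 100 · 899 · 293 ≡ 92 (mod 1699).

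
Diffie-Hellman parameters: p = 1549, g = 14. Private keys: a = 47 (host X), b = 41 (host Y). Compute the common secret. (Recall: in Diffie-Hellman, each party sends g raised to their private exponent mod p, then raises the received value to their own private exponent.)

Host X sends A = g^a mod p = 14^47 mod 1549.
14^1 ≡ 14 (mod 1549)
14^2 = (14^1)^2 ≡ 14^2 = 196 ≡ 196 (mod 1549)
14^4 = (14^2)^2 ≡ 196^2 = 38416 ≡ 1240 (mod 1549)
14^8 = (14^4)^2 ≡ 1240^2 = 1537600 ≡ 992 (mod 1549)
14^16 = (14^8)^2 ≡ 992^2 = 984064 ≡ 449 (mod 1549)
14^32 = (14^16)^2 ≡ 449^2 = 201601 ≡ 231 (mod 1549)
14^47 = 14^32 · 14^8 · 14^4 · 14^2 · 14^1 ≡ 231 · 992 · 1240 · 196 · 14 ≡ 438 (mod 1549).
So A = 438. Host Y then computes K = A^b mod p = 438^41 mod 1549.
438^1 ≡ 438 (mod 1549)
438^2 = (438^1)^2 ≡ 438^2 = 191844 ≡ 1317 (mod 1549)
438^4 = (438^2)^2 ≡ 1317^2 = 1734489 ≡ 1158 (mod 1549)
438^8 = (438^4)^2 ≡ 1158^2 = 1340964 ≡ 1079 (mod 1549)
438^16 = (438^8)^2 ≡ 1079^2 = 1164241 ≡ 942 (mod 1549)
438^32 = (438^16)^2 ≡ 942^2 = 887364 ≡ 1336 (mod 1549)
438^41 = 438^32 · 438^8 · 438^1 ≡ 1336 · 1079 · 438 ≡ 637 (mod 1549).

637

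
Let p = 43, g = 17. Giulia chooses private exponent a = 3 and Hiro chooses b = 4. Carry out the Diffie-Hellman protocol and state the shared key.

Giulia sends A = g^a mod p = 17^3 mod 43.
17^1 ≡ 17 (mod 43)
17^2 = (17^1)^2 ≡ 17^2 = 289 ≡ 31 (mod 43)
17^3 = 17^2 · 17^1 ≡ 31 · 17 ≡ 11 (mod 43).
So A = 11. Hiro then computes K = A^b mod p = 11^4 mod 43.
11^1 ≡ 11 (mod 43)
11^2 = (11^1)^2 ≡ 11^2 = 121 ≡ 35 (mod 43)
11^4 = (11^2)^2 ≡ 35^2 = 1225 ≡ 21 (mod 43)

21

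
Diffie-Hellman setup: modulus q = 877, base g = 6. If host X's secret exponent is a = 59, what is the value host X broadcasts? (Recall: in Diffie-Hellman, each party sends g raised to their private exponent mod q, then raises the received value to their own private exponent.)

Public value = 6^59 mod 877.
6^1 ≡ 6 (mod 877)
6^2 = (6^1)^2 ≡ 6^2 = 36 ≡ 36 (mod 877)
6^4 = (6^2)^2 ≡ 36^2 = 1296 ≡ 419 (mod 877)
6^8 = (6^4)^2 ≡ 419^2 = 175561 ≡ 161 (mod 877)
6^16 = (6^8)^2 ≡ 161^2 = 25921 ≡ 488 (mod 877)
6^32 = (6^16)^2 ≡ 488^2 = 238144 ≡ 477 (mod 877)
6^59 = 6^32 · 6^16 · 6^8 · 6^2 · 6^1 ≡ 477 · 488 · 161 · 36 · 6 ≡ 349 (mod 877).

349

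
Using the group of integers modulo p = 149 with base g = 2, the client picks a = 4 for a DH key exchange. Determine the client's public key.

16

Public value = 2^4 mod 149.
2^1 ≡ 2 (mod 149)
2^2 = (2^1)^2 ≡ 2^2 = 4 ≡ 4 (mod 149)
2^4 = (2^2)^2 ≡ 4^2 = 16 ≡ 16 (mod 149)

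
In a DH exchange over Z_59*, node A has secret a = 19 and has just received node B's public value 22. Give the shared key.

Shared key K = 22^19 mod 59.
22^1 ≡ 22 (mod 59)
22^2 = (22^1)^2 ≡ 22^2 = 484 ≡ 12 (mod 59)
22^4 = (22^2)^2 ≡ 12^2 = 144 ≡ 26 (mod 59)
22^8 = (22^4)^2 ≡ 26^2 = 676 ≡ 27 (mod 59)
22^16 = (22^8)^2 ≡ 27^2 = 729 ≡ 21 (mod 59)
22^19 = 22^16 · 22^2 · 22^1 ≡ 21 · 12 · 22 ≡ 57 (mod 59).

57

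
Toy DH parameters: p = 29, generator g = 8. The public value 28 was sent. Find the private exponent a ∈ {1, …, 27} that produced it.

Try successive powers of 8 modulo 29:
8^1 ≡ 8
8^2 ≡ 6
8^3 ≡ 19
8^4 ≡ 7
8^5 ≡ 27
8^6 ≡ 13
8^7 ≡ 17
8^8 ≡ 20
8^9 ≡ 15
8^10 ≡ 4
8^11 ≡ 3
8^12 ≡ 24
8^13 ≡ 18
8^14 ≡ 28
Found: a = 14.

14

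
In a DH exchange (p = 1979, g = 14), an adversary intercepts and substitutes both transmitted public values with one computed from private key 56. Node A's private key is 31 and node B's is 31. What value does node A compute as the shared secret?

Node A receives an adversary's public value M = 14^56 mod 1979 instead of the honest one.
14^1 ≡ 14 (mod 1979)
14^2 = (14^1)^2 ≡ 14^2 = 196 ≡ 196 (mod 1979)
14^4 = (14^2)^2 ≡ 196^2 = 38416 ≡ 815 (mod 1979)
14^8 = (14^4)^2 ≡ 815^2 = 664225 ≡ 1260 (mod 1979)
14^16 = (14^8)^2 ≡ 1260^2 = 1587600 ≡ 442 (mod 1979)
14^32 = (14^16)^2 ≡ 442^2 = 195364 ≡ 1422 (mod 1979)
14^56 = 14^32 · 14^16 · 14^8 ≡ 1422 · 442 · 1260 ≡ 1831 (mod 1979).
So M = 1831. Node A computes K = M^31 mod 1979.
1831^1 ≡ 1831 (mod 1979)
1831^2 = (1831^1)^2 ≡ 1831^2 = 3352561 ≡ 135 (mod 1979)
1831^4 = (1831^2)^2 ≡ 135^2 = 18225 ≡ 414 (mod 1979)
1831^8 = (1831^4)^2 ≡ 414^2 = 171396 ≡ 1202 (mod 1979)
1831^16 = (1831^8)^2 ≡ 1202^2 = 1444804 ≡ 134 (mod 1979)
1831^31 = 1831^16 · 1831^8 · 1831^4 · 1831^2 · 1831^1 ≡ 134 · 1202 · 414 · 135 · 1831 ≡ 574 (mod 1979).

574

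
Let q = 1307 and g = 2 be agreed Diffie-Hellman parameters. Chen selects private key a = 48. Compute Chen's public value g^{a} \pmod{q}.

Public value = 2^{48} \pmod{1307}.
2^1 ≡ 2 (mod 1307)
2^2 = (2^1)^2 ≡ 2^2 = 4 ≡ 4 (mod 1307)
2^4 = (2^2)^2 ≡ 4^2 = 16 ≡ 16 (mod 1307)
2^8 = (2^4)^2 ≡ 16^2 = 256 ≡ 256 (mod 1307)
2^16 = (2^8)^2 ≡ 256^2 = 65536 ≡ 186 (mod 1307)
2^32 = (2^16)^2 ≡ 186^2 = 34596 ≡ 614 (mod 1307)
2^48 = 2^32 · 2^16 ≡ 614 · 186 ≡ 495 (mod 1307).

495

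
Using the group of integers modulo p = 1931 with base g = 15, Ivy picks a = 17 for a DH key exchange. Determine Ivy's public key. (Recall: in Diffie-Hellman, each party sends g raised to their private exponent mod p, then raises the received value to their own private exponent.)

1662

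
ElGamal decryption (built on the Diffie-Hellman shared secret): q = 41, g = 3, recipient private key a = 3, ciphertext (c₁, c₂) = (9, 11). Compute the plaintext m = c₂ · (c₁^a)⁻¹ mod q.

17

Shared mask s = c₁^a mod q = 9^3 mod 41.
9^1 ≡ 9 (mod 41)
9^2 = (9^1)^2 ≡ 9^2 = 81 ≡ 40 (mod 41)
9^3 = 9^2 · 9^1 ≡ 40 · 9 ≡ 32 (mod 41).
So s = 32; s⁻¹ ≡ 9 (mod 41).
m = c₂ · s⁻¹ mod 41 = 11 · 9 mod 41 = 17.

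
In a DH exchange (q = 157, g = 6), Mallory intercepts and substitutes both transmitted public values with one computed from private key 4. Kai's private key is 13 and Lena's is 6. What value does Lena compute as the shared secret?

153

Lena receives Mallory's public value M = 6^4 mod 157 instead of the honest one.
6^1 ≡ 6 (mod 157)
6^2 = (6^1)^2 ≡ 6^2 = 36 ≡ 36 (mod 157)
6^4 = (6^2)^2 ≡ 36^2 = 1296 ≡ 40 (mod 157)
So M = 40. Lena computes K = M^6 mod 157.
40^1 ≡ 40 (mod 157)
40^2 = (40^1)^2 ≡ 40^2 = 1600 ≡ 30 (mod 157)
40^4 = (40^2)^2 ≡ 30^2 = 900 ≡ 115 (mod 157)
40^6 = 40^4 · 40^2 ≡ 115 · 30 ≡ 153 (mod 157).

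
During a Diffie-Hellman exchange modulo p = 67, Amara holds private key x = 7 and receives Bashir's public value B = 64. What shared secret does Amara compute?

24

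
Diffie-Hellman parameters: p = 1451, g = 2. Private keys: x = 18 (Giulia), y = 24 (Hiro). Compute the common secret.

1142

Hiro sends B = g^y mod p = 2^24 mod 1451.
2^1 ≡ 2 (mod 1451)
2^2 = (2^1)^2 ≡ 2^2 = 4 ≡ 4 (mod 1451)
2^4 = (2^2)^2 ≡ 4^2 = 16 ≡ 16 (mod 1451)
2^8 = (2^4)^2 ≡ 16^2 = 256 ≡ 256 (mod 1451)
2^16 = (2^8)^2 ≡ 256^2 = 65536 ≡ 241 (mod 1451)
2^24 = 2^16 · 2^8 ≡ 241 · 256 ≡ 754 (mod 1451).
So B = 754. Giulia then computes K = B^x mod p = 754^18 mod 1451.
754^1 ≡ 754 (mod 1451)
754^2 = (754^1)^2 ≡ 754^2 = 568516 ≡ 1175 (mod 1451)
754^4 = (754^2)^2 ≡ 1175^2 = 1380625 ≡ 724 (mod 1451)
754^8 = (754^4)^2 ≡ 724^2 = 524176 ≡ 365 (mod 1451)
754^16 = (754^8)^2 ≡ 365^2 = 133225 ≡ 1184 (mod 1451)
754^18 = 754^16 · 754^2 ≡ 1184 · 1175 ≡ 1142 (mod 1451).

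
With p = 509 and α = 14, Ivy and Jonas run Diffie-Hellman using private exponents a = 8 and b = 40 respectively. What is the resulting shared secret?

417

Jonas sends B = α^b mod p = 14^40 mod 509.
14^1 ≡ 14 (mod 509)
14^2 = (14^1)^2 ≡ 14^2 = 196 ≡ 196 (mod 509)
14^4 = (14^2)^2 ≡ 196^2 = 38416 ≡ 241 (mod 509)
14^8 = (14^4)^2 ≡ 241^2 = 58081 ≡ 55 (mod 509)
14^16 = (14^8)^2 ≡ 55^2 = 3025 ≡ 480 (mod 509)
14^32 = (14^16)^2 ≡ 480^2 = 230400 ≡ 332 (mod 509)
14^40 = 14^32 · 14^8 ≡ 332 · 55 ≡ 445 (mod 509).
So B = 445. Ivy then computes K = B^a mod p = 445^8 mod 509.
445^1 ≡ 445 (mod 509)
445^2 = (445^1)^2 ≡ 445^2 = 198025 ≡ 24 (mod 509)
445^4 = (445^2)^2 ≡ 24^2 = 576 ≡ 67 (mod 509)
445^8 = (445^4)^2 ≡ 67^2 = 4489 ≡ 417 (mod 509)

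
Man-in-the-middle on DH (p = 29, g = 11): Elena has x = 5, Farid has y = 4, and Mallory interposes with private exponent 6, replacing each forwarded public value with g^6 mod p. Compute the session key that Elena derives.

5

Elena receives Mallory's public value M = 11^6 mod 29 instead of the honest one.
11^1 ≡ 11 (mod 29)
11^2 = (11^1)^2 ≡ 11^2 = 121 ≡ 5 (mod 29)
11^4 = (11^2)^2 ≡ 5^2 = 25 ≡ 25 (mod 29)
11^6 = 11^4 · 11^2 ≡ 25 · 5 ≡ 9 (mod 29).
So M = 9. Elena computes K = M^5 mod 29.
9^1 ≡ 9 (mod 29)
9^2 = (9^1)^2 ≡ 9^2 = 81 ≡ 23 (mod 29)
9^4 = (9^2)^2 ≡ 23^2 = 529 ≡ 7 (mod 29)
9^5 = 9^4 · 9^1 ≡ 7 · 9 ≡ 5 (mod 29).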